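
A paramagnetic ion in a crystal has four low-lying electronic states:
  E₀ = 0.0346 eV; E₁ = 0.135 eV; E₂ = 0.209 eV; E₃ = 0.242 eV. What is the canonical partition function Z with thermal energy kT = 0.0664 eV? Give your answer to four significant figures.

Z = 0.7939

Eᵢ/kT = 0.521084, 2.03313, 3.14759, 3.64458.
Z = Σ e^(−Eᵢ/kT) = e^(−0.521084) + e^(−2.03313) + e^(−3.14759) + e^(−3.64458) = 0.593876 + 0.130925 + 0.0429555 + 0.0261324 = 0.793889.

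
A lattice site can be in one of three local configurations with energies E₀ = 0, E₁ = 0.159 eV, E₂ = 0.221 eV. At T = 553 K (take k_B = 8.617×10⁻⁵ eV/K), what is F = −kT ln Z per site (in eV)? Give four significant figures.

-0.002108 eV

k_BT = 8.617×10⁻⁵ × 553 K = 0.0476520 eV.
Eᵢ/kT = 0, 3.33669, 4.63779.
Z = Σ e^(−Eᵢ/kT) = e^(−0) + e^(−3.33669) + e^(−4.63779) = 1.00000 + 0.0355544 + 0.00967906 = 1.04523.
F = −kT ln Z = −0.0476520 × ln(1.04523) = −0.0476520 × 0.0442370 = -0.002108 eV.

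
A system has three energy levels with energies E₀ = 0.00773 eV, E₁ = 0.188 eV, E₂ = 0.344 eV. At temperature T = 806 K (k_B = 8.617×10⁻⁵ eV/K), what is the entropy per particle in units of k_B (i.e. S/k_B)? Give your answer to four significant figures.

k_BT = 8.617×10⁻⁵ × 806 K = 0.0694530 eV.
Eᵢ/kT = 0.111298, 2.70687, 4.95299.
Z = Σ e^(−Eᵢ/kT) = e^(−0.111298) + e^(−2.70687) + e^(−4.95299) = 0.894672 + 0.0667454 + 0.00706226 = 0.968480.
⟨E⟩ = Σ EᵢPᵢ = 0.0226059 eV.
S/k_B = ln Z + ⟨E⟩/kT = ln(0.968480) + 0.0226059/0.0694530 = -0.0320274 + 0.325485 = 0.2935.

0.2935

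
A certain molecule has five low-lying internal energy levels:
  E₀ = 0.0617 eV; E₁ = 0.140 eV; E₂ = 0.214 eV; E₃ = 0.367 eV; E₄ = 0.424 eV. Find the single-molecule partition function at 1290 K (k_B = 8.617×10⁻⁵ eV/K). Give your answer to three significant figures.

k_BT = 8.617×10⁻⁵ × 1290 K = 0.11116 eV.
Eᵢ/kT = 0.55506, 1.2594, 1.9252, 3.3015, 3.8143.
Z = Σ e^(−Eᵢ/kT) = e^(−0.55506) + e^(−1.2594) + e^(−1.9252) + e^(−3.3015) + e^(−3.8143) = 0.57404 + 0.28382 + 0.14585 + 0.036828 + 0.022053 = 1.0626.

Z = 1.06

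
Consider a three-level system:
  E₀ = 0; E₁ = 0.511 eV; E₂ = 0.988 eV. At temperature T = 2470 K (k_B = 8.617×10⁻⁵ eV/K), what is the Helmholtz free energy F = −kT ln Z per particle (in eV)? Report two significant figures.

-0.020 eV

k_BT = 8.617×10⁻⁵ × 2470 K = 0.2128 eV.
Eᵢ/kT = 0, 2.401, 4.643.
Z = Σ e^(−Eᵢ/kT) = e^(−0) + e^(−2.401) + e^(−4.643) = 1.000 + 0.09063 + 0.009629 = 1.100.
F = −kT ln Z = −0.2128 × ln(1.100) = −0.2128 × 0.09531 = -0.020 eV.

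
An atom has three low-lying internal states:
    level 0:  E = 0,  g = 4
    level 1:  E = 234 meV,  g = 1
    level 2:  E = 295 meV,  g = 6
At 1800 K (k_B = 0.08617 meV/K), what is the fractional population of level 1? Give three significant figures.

0.0432

k_BT = 0.08617 × 1800 K = 155.11 meV.
Eᵢ/kT = 0, 1.5086, 1.9019.
Z = Σ gᵢe^(−Eᵢ/kT) = 4·e^(−0) + 1·e^(−1.5086) + 6·e^(−1.9019) = 4.0000 + 0.22122 + 0.89571 = 5.1169.
P₁ = g₁ e^(−E₁/kT) / Z = 0.22122/5.1169 = 0.0432.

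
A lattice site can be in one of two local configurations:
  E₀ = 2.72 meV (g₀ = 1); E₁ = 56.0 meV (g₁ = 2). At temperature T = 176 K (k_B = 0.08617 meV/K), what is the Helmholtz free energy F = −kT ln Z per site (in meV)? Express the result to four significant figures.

1.842 meV

k_BT = 0.08617 × 176 K = 15.1659 meV.
Eᵢ/kT = 0.179350, 3.69249.
Z = Σ gᵢe^(−Eᵢ/kT) = 1·e^(−0.179350) + 2·e^(−3.69249) = 0.835813 + 0.0498198 = 0.885633.
F = −kT ln Z = −15.1659 × ln(0.885633) = −15.1659 × -0.121453 = 1.842 meV.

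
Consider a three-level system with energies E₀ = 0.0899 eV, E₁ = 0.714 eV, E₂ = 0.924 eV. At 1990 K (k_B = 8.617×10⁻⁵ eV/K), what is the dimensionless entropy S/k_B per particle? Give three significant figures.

0.162

k_BT = 8.617×10⁻⁵ × 1990 K = 0.17148 eV.
Eᵢ/kT = 0.52426, 4.1638, 5.3884.
Z = Σ e^(−Eᵢ/kT) = e^(−0.52426) + e^(−4.1638) + e^(−5.3884) = 0.59199 + 0.015548 + 0.0045693 = 0.61211.
⟨E⟩ = Σ EᵢPᵢ = 0.11198 eV.
S/k_B = ln Z + ⟨E⟩/kT = ln(0.61211) + 0.11198/0.17148 = -0.49084 + 0.65302 = 0.162.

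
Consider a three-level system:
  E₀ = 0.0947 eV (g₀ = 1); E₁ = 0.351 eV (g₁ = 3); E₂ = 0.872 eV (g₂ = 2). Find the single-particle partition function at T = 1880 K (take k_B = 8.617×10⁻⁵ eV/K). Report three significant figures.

k_BT = 8.617×10⁻⁵ × 1880 K = 0.16200 eV.
Eᵢ/kT = 0.58457, 2.1667, 5.3827.
Z = Σ gᵢe^(−Eᵢ/kT) = 1·e^(−0.58457) + 3·e^(−2.1667) + 2·e^(−5.3827) = 0.55735 + 0.34367 + 0.0091908 = 0.91021.

Z = 0.910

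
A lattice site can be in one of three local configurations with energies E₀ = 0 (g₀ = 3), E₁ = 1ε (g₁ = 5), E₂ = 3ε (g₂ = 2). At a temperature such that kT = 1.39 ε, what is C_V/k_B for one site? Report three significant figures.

Eᵢ/kT = 0, 0.71942, 2.1583.
Z = Σ gᵢe^(−Eᵢ/kT) = 3·e^(−0) + 5·e^(−0.71942) + 2·e^(−2.1583) = 3.0000 + 2.4352 + 0.23104 = 5.6662.
⟨E⟩ = 0.55210 ε, ⟨E²⟩ = 0.79675 ε².
C_V/k_B = (⟨E²⟩ − ⟨E⟩²)/(kT)² = (0.79675 − 0.30481)/1.9321 = 0.255.

0.255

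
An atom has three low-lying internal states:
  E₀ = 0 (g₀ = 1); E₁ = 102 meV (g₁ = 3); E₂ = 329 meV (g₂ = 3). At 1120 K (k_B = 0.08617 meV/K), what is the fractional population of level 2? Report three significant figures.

k_BT = 0.08617 × 1120 K = 96.510 meV.
Eᵢ/kT = 0, 1.0569, 3.4090.
Z = Σ gᵢe^(−Eᵢ/kT) = 1·e^(−0) + 3·e^(−1.0569) + 3·e^(−3.4090) = 1.0000 + 1.0426 + 0.099223 = 2.1418.
P₂ = g₂ e^(−E₂/kT) / Z = 0.099223/2.1418 = 0.0463.

0.0463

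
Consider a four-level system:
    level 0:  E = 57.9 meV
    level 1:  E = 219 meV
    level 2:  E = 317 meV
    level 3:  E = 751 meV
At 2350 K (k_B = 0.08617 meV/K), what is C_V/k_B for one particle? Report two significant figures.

0.42

k_BT = 0.08617 × 2350 K = 202.5 meV.
Eᵢ/kT = 0.2859, 1.081, 1.565, 3.709.
Z = Σ e^(−Eᵢ/kT) = e^(−0.2859) + e^(−1.081) + e^(−1.565) + e^(−3.709) = 0.7513 + 0.3393 + 0.2091 + 0.02450 = 1.324.
⟨E⟩ = 152.9 meV, ⟨E²⟩ = 40500 meV².
C_V/k_B = (⟨E²⟩ − ⟨E⟩²)/(kT)² = (40500 − 23380)/41010 = 0.42.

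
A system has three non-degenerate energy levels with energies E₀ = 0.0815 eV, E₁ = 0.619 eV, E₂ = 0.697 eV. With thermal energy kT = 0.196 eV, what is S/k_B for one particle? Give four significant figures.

0.3844

Eᵢ/kT = 0.415816, 3.15816, 3.55612.
Z = Σ e^(−Eᵢ/kT) = e^(−0.415816) + e^(−3.15816) + e^(−3.55612) = 0.659802 + 0.0425039 + 0.0285494 = 0.730855.
⟨E⟩ = Σ EᵢPᵢ = 0.136802 eV.
S/k_B = ln Z + ⟨E⟩/kT = ln(0.730855) + 0.136802/0.196 = -0.313540 + 0.697969 = 0.3844.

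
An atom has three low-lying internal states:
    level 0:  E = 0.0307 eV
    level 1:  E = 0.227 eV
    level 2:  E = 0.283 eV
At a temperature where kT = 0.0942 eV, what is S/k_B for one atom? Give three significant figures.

Eᵢ/kT = 0.32590, 2.4098, 3.0042.
Z = Σ e^(−Eᵢ/kT) = e^(−0.32590) + e^(−2.4098) + e^(−3.0042) = 0.72188 + 0.089833 + 0.049578 = 0.86129.
⟨E⟩ = Σ EᵢPᵢ = 0.065697 eV.
S/k_B = ln Z + ⟨E⟩/kT = ln(0.86129) + 0.065697/0.0942 = -0.14932 + 0.69742 = 0.548.

0.548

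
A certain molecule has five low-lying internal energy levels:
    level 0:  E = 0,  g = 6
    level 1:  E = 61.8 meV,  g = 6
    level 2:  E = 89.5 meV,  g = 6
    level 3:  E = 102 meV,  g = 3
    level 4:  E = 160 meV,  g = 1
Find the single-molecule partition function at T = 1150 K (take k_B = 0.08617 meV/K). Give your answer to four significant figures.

k_BT = 0.08617 × 1150 K = 99.0955 meV.
Eᵢ/kT = 0, 0.623641, 0.903169, 1.02931, 1.61460.
Z = Σ gᵢe^(−Eᵢ/kT) = 6·e^(−0) + 6·e^(−0.623641) + 6·e^(−0.903169) + 3·e^(−1.02931) + 1·e^(−1.61460) = 6.00000 + 3.21594 + 2.43170 + 1.07176 + 0.198970 = 12.9184.

Z = 12.92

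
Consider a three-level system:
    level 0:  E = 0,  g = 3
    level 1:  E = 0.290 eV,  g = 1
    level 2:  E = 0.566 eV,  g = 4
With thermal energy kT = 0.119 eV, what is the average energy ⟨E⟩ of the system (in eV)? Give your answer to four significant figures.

Eᵢ/kT = 0, 2.43697, 4.75630.
Z = Σ gᵢe^(−Eᵢ/kT) = 3·e^(−0) + 1·e^(−2.43697) + 4·e^(−4.75630) = 3.00000 + 0.0874253 + 0.0343894 = 3.12181.
⟨E⟩ = Σ Eᵢ gᵢe^(−Eᵢ/kT) / Z = (0·3.00000 + 0.290·0.0874253 + 0.566·0.0343894) / 3.12181 = 0.01436 eV.

0.01436 eV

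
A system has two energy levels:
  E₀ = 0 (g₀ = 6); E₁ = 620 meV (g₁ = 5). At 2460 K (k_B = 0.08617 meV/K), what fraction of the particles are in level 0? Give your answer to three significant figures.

0.957

k_BT = 0.08617 × 2460 K = 211.98 meV.
Eᵢ/kT = 0, 2.9248.
Z = Σ gᵢe^(−Eᵢ/kT) = 6·e^(−0) + 5·e^(−2.9248) = 6.0000 + 0.26838 = 6.2684.
P₀ = g₀ e^(−E₀/kT) / Z = 6.0000/6.2684 = 0.957.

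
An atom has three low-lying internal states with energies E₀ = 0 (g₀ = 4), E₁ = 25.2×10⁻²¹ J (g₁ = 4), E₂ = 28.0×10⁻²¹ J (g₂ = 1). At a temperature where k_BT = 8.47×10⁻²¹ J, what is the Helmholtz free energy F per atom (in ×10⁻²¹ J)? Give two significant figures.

-12 ×10⁻²¹ J

Eᵢ/kT = 0, 2.975, 3.306.
Z = Σ gᵢe^(−Eᵢ/kT) = 4·e^(−0) + 4·e^(−2.975) + 1·e^(−3.306) = 4.000 + 0.2042 + 0.03666 = 4.241.
F = −kT ln Z = −8.47 × ln(4.241) = −8.47 × 1.445 = -12 ×10⁻²¹ J.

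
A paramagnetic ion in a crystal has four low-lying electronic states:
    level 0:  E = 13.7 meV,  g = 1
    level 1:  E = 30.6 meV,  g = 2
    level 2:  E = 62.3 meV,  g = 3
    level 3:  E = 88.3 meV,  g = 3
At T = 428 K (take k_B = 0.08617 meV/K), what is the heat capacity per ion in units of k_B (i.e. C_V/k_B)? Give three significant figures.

k_BT = 0.08617 × 428 K = 36.881 meV.
Eᵢ/kT = 0.37146, 0.82970, 1.6892, 2.3942.
Z = Σ gᵢe^(−Eᵢ/kT) = 1·e^(−0.37146) + 2·e^(−0.82970) + 3·e^(−1.6892) + 3·e^(−2.3942) = 0.68973 + 0.87236 + 0.55400 + 0.27374 = 2.3898.
⟨E⟩ = 39.681 meV, ⟨E²⟩ = 2188.8 meV².
C_V/k_B = (⟨E²⟩ − ⟨E⟩²)/(kT)² = (2188.8 − 1574.6)/1360.2 = 0.452.

0.452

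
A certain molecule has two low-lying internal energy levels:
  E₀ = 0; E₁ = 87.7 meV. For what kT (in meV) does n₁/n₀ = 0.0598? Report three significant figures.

31.1 meV

n₁/n₀ = exp[−(E₁−E₀)/kT] = 0.0598.
⇒ (E₁−E₀)/kT = ln(1/0.0598) = ln(16.722) = 2.8167.
kT = 87.7 meV / 2.8167 = 31.1 meV.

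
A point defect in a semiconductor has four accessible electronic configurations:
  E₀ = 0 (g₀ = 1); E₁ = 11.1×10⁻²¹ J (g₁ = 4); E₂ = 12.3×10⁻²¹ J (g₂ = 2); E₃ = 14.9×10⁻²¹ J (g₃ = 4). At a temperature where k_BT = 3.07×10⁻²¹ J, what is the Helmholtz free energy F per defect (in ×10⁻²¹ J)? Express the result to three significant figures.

Eᵢ/kT = 0, 3.6156, 4.0065, 4.8534.
Z = Σ gᵢe^(−Eᵢ/kT) = 1·e^(−0) + 4·e^(−3.6156) + 2·e^(−4.0065) + 4·e^(−4.8534) = 1.0000 + 0.10760 + 0.036394 + 0.031207 = 1.1752.
F = −kT ln Z = −3.07 × ln(1.1752) = −3.07 × 0.16144 = -0.496 ×10⁻²¹ J.

-0.496 ×10⁻²¹ J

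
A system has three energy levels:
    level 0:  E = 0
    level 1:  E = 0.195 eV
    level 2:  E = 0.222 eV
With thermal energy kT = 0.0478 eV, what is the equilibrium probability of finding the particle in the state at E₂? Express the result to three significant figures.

0.00937

Eᵢ/kT = 0, 4.0795, 4.6444.
Z = Σ e^(−Eᵢ/kT) = e^(−0) + e^(−4.0795) + e^(−4.6444) = 1.0000 + 0.016916 + 0.0096153 = 1.0265.
P₂ = e^(−E₂/kT) / Z = 0.0096153/1.0265 = 0.00937.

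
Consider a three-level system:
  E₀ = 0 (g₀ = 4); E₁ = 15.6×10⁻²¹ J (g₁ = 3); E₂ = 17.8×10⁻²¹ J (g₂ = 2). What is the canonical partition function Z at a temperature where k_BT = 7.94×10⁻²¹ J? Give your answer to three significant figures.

Eᵢ/kT = 0, 1.9647, 2.2418.
Z = Σ gᵢe^(−Eᵢ/kT) = 4·e^(−0) + 3·e^(−1.9647) + 2·e^(−2.2418) = 4.0000 + 0.42059 + 0.21253 = 4.6331.

Z = 4.63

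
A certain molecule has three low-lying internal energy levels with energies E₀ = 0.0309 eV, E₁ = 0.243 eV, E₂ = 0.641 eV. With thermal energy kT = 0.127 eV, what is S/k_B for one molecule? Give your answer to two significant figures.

Eᵢ/kT = 0.2433, 1.913, 5.047.
Z = Σ e^(−Eᵢ/kT) = e^(−0.2433) + e^(−1.913) + e^(−5.047) = 0.7840 + 0.1476 + 0.006429 = 0.9380.
⟨E⟩ = Σ EᵢPᵢ = 0.06846 eV.
S/k_B = ln Z + ⟨E⟩/kT = ln(0.9380) + 0.06846/0.127 = -0.06401 + 0.5391 = 0.48.

0.48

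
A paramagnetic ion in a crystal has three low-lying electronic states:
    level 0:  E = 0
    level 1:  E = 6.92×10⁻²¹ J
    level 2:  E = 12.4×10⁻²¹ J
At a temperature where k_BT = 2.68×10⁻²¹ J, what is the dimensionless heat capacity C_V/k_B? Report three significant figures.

0.608

Eᵢ/kT = 0, 2.5821, 4.6269.
Z = Σ e^(−Eᵢ/kT) = e^(−0) + e^(−2.5821) + e^(−4.6269) = 1.0000 + 0.075615 + 0.0097850 = 1.0854.
⟨E⟩ = 0.59387, ⟨E²⟩ = 4.7222.
C_V/k_B = (⟨E²⟩ − ⟨E⟩²)/(kT)² = (4.7222 − 0.35268)/7.1824 = 0.608.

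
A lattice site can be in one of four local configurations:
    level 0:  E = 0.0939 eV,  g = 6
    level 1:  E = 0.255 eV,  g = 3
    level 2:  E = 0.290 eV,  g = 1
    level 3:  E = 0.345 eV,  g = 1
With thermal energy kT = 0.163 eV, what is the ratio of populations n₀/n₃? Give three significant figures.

n₀/n₃ = (g₀/g₃) exp[−(E₀−E₃)/kT] = (6/1) × exp(−(-0.2511 eV)/(0.163 eV)) = (6/1) × exp(1.5405) = 28.0.

28.0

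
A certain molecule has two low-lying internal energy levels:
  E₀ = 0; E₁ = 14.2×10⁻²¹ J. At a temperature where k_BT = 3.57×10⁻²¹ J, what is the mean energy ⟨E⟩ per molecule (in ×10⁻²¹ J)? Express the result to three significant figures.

Eᵢ/kT = 0, 3.9776.
Z = Σ e^(−Eᵢ/kT) = e^(−0) + e^(−3.9776) = 1.0000 + 0.018731 = 1.0187.
⟨E⟩ = Σ Eᵢ e^(−Eᵢ/kT) / Z = (0·1.0000 + 14.2·0.018731) / 1.0187 = 0.261 ×10⁻²¹ J.

0.261 ×10⁻²¹ J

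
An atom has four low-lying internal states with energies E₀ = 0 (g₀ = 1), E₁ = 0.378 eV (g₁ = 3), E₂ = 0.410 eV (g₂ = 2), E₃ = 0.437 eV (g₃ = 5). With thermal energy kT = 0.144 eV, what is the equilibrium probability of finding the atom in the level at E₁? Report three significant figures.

0.138

Eᵢ/kT = 0, 2.6250, 2.8472, 3.0347.
Z = Σ gᵢe^(−Eᵢ/kT) = 1·e^(−0) + 3·e^(−2.6250) + 2·e^(−2.8472) + 5·e^(−3.0347) = 1.0000 + 0.21732 + 0.11601 + 0.24045 = 1.5738.
P₁ = g₁ e^(−E₁/kT) / Z = 0.21732/1.5738 = 0.138.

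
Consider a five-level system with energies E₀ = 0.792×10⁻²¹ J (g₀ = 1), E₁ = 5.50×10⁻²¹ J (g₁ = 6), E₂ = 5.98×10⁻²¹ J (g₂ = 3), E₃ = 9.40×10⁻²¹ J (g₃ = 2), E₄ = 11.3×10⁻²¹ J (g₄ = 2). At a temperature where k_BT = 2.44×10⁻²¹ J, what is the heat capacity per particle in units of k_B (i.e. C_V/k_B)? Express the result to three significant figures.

Eᵢ/kT = 0.32459, 2.2541, 2.4508, 3.8525, 4.6311.
Z = Σ gᵢe^(−Eᵢ/kT) = 1·e^(−0.32459) + 6·e^(−2.2541) + 3·e^(−2.4508) + 2·e^(−3.8525) + 2·e^(−4.6311) = 0.72282 + 0.62981 + 0.25867 + 0.042453 + 0.019488 = 1.6732.
⟨E⟩ = 3.7070, ⟨E²⟩ = 20.915.
C_V/k_B = (⟨E²⟩ − ⟨E⟩²)/(kT)² = (20.915 − 13.742)/5.9536 = 1.20.

1.20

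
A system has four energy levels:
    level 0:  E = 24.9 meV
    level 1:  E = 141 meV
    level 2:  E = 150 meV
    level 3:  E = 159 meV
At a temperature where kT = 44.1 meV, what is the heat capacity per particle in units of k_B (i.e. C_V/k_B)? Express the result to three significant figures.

Eᵢ/kT = 0.56463, 3.1973, 3.4014, 3.6054.
Z = Σ e^(−Eᵢ/kT) = e^(−0.56463) + e^(−3.1973) + e^(−3.4014) + e^(−3.6054) = 0.56857 + 0.040872 + 0.033327 + 0.027177 = 0.66995.
⟨E⟩ = 43.646 meV, ⟨E²⟩ = 3883.9 meV².
C_V/k_B = (⟨E²⟩ − ⟨E⟩²)/(kT)² = (3883.9 − 1905.0)/1944.8 = 1.02.

1.02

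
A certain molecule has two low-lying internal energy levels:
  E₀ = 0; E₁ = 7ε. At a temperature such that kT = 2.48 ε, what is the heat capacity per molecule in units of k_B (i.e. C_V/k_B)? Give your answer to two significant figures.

Eᵢ/kT = 0, 2.823.
Z = Σ e^(−Eᵢ/kT) = e^(−0) + e^(−2.823) = 1.000 + 0.05943 = 1.059.
⟨E⟩ = 0.3928 ε, ⟨E²⟩ = 2.750 ε².
C_V/k_B = (⟨E²⟩ − ⟨E⟩²)/(kT)² = (2.750 − 0.1543)/6.150 = 0.42.

0.42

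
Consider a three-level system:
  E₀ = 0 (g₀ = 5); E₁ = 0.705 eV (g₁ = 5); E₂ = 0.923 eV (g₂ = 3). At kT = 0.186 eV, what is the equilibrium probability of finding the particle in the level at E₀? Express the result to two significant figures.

Eᵢ/kT = 0, 3.790, 4.962.
Z = Σ gᵢe^(−Eᵢ/kT) = 5·e^(−0) + 5·e^(−3.790) + 3·e^(−4.962) = 5.000 + 0.1130 + 0.02100 = 5.134.
P₀ = g₀ e^(−E₀/kT) / Z = 5.000/5.134 = 0.97.

0.97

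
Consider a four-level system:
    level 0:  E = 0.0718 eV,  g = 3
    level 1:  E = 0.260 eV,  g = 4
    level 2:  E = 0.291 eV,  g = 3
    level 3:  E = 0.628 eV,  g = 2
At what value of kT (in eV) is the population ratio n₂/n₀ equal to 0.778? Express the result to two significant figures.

0.87 eV

n₂/n₀ = (g₂/g₀) exp[−(E₂−E₀)/kT] = 0.778.
⇒ (E₂−E₀)/kT = ln((3/3)/0.778) = ln(1.285) = 0.2508.
kT = 0.2192 eV / 0.2508 = 0.87 eV.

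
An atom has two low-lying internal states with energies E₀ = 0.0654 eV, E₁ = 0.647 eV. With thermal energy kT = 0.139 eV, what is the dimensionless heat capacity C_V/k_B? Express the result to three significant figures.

0.259

Eᵢ/kT = 0.47050, 4.6547.
Z = Σ e^(−Eᵢ/kT) = e^(−0.47050) + e^(−4.6547) = 0.62469 + 0.0095168 = 0.63421.
⟨E⟩ = 0.074127 eV, ⟨E²⟩ = 0.010495 eV².
C_V/k_B = (⟨E²⟩ − ⟨E⟩²)/(kT)² = (0.010495 − 0.0054948)/0.019321 = 0.259.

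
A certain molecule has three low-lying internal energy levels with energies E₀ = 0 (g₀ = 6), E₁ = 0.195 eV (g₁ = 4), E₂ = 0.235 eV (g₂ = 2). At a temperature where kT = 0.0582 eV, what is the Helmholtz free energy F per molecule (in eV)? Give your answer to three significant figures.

Eᵢ/kT = 0, 3.3505, 4.0378.
Z = Σ gᵢe^(−Eᵢ/kT) = 6·e^(−0) + 4·e^(−3.3505) + 2·e^(−4.0378) = 6.0000 + 0.14027 + 0.035272 = 6.1755.
F = −kT ln Z = −0.0582 × ln(6.1755) = −0.0582 × 1.8206 = -0.106 eV.

-0.106 eV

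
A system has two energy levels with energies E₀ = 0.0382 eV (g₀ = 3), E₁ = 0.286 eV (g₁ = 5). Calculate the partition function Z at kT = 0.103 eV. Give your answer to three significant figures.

Z = 2.38

Eᵢ/kT = 0.37087, 2.7767.
Z = Σ gᵢe^(−Eᵢ/kT) = 3·e^(−0.37087) + 5·e^(−2.7767) = 2.0704 + 0.31122 = 2.3816.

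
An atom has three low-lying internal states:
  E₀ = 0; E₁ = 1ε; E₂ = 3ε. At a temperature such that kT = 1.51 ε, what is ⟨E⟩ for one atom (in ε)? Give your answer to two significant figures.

0.56 ε

Eᵢ/kT = 0, 0.6623, 1.987.
Z = Σ e^(−Eᵢ/kT) = e^(−0) + e^(−0.6623) + e^(−1.987) = 1.000 + 0.5157 + 0.1371 = 1.653.
⟨E⟩ = Σ Eᵢ e^(−Eᵢ/kT) / Z = (0·1.000 + 1·0.5157 + 3·0.1371) / 1.653 = 0.56 ε.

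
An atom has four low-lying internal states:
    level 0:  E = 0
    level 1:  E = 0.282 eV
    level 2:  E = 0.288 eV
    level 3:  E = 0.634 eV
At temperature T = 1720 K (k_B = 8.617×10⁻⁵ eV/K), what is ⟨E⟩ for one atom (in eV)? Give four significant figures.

k_BT = 8.617×10⁻⁵ × 1720 K = 0.148212 eV.
Eᵢ/kT = 0, 1.90268, 1.94316, 4.27766.
Z = Σ e^(−Eᵢ/kT) = e^(−0) + e^(−1.90268) + e^(−1.94316) + e^(−4.27766) = 1.00000 + 0.149168 + 0.143251 + 0.0138751 = 1.30629.
⟨E⟩ = Σ Eᵢ e^(−Eᵢ/kT) / Z = (0·1.00000 + 0.282·0.149168 + 0.288·0.143251 + 0.634·0.0138751) / 1.30629 = 0.07052 eV.

0.07052 eV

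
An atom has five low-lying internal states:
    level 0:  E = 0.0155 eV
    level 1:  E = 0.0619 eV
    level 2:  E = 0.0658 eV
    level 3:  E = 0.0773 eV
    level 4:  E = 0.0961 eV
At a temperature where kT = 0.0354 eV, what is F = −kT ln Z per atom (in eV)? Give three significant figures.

Eᵢ/kT = 0.43785, 1.7486, 1.8588, 2.1836, 2.7147.
Z = Σ e^(−Eᵢ/kT) = e^(−0.43785) + e^(−1.7486) + e^(−1.8588) + e^(−2.1836) + e^(−2.7147) = 0.64542 + 0.17402 + 0.15586 + 0.11264 + 0.066225 = 1.1542.
F = −kT ln Z = −0.0354 × ln(1.1542) = −0.0354 × 0.14341 = -0.00508 eV.

-0.00508 eV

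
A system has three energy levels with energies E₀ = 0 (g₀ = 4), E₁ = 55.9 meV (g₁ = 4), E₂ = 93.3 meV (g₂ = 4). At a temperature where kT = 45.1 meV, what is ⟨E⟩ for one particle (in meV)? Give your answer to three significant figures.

19.8 meV

Eᵢ/kT = 0, 1.2395, 2.0687.
Z = Σ gᵢe^(−Eᵢ/kT) = 4·e^(−0) + 4·e^(−1.2395) + 4·e^(−2.0687) = 4.0000 + 1.1581 + 0.50540 = 5.6635.
⟨E⟩ = Σ Eᵢ gᵢe^(−Eᵢ/kT) / Z = (0·4.0000 + 55.9·1.1581 + 93.3·0.50540) / 5.6635 = 19.8 meV.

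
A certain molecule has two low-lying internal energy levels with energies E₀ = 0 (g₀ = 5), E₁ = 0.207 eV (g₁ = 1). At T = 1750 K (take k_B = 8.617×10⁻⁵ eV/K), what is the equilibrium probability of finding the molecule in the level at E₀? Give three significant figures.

0.952

k_BT = 8.617×10⁻⁵ × 1750 K = 0.15080 eV.
Eᵢ/kT = 0, 1.3727.
Z = Σ gᵢe^(−Eᵢ/kT) = 5·e^(−0) + 1·e^(−1.3727) = 5.0000 + 0.25342 = 5.2534.
P₀ = g₀ e^(−E₀/kT) / Z = 5.0000/5.2534 = 0.952.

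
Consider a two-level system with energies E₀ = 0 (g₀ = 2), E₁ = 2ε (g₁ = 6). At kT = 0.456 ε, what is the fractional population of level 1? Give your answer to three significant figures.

0.0360

Eᵢ/kT = 0, 4.3860.
Z = Σ gᵢe^(−Eᵢ/kT) = 2·e^(−0) + 6·e^(−4.3860) = 2.0000 + 0.074703 = 2.0747.
P₁ = g₁ e^(−E₁/kT) / Z = 0.074703/2.0747 = 0.0360.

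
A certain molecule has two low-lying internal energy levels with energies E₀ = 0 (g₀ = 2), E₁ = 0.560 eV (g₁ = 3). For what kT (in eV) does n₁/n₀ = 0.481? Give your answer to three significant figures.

0.492 eV

n₁/n₀ = (g₁/g₀) exp[−(E₁−E₀)/kT] = 0.481.
⇒ (E₁−E₀)/kT = ln((3/2)/0.481) = ln(3.1185) = 1.1374.
kT = 0.560 eV / 1.1374 = 0.492 eV.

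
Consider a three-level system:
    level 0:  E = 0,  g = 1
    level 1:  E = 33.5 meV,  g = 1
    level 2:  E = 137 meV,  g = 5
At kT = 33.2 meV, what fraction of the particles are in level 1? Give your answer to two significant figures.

Eᵢ/kT = 0, 1.009, 4.127.
Z = Σ gᵢe^(−Eᵢ/kT) = 1·e^(−0) + 1·e^(−1.009) + 5·e^(−4.127) = 1.000 + 0.3646 + 0.08066 = 1.445.
P₁ = g₁ e^(−E₁/kT) / Z = 0.3646/1.445 = 0.25.

0.25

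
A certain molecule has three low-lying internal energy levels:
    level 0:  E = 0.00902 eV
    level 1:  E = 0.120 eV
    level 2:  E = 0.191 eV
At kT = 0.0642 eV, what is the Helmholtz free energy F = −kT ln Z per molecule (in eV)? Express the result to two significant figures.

Eᵢ/kT = 0.1405, 1.869, 2.975.
Z = Σ e^(−Eᵢ/kT) = e^(−0.1405) + e^(−1.869) + e^(−2.975) = 0.8689 + 0.1543 + 0.05105 = 1.074.
F = −kT ln Z = −0.0642 × ln(1.074) = −0.0642 × 0.07139 = -0.0046 eV.

-0.0046 eV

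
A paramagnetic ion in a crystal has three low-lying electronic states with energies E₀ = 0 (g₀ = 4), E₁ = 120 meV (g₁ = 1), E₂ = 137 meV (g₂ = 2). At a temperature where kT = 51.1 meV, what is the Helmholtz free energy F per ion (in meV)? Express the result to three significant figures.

Eᵢ/kT = 0, 2.3483, 2.6810.
Z = Σ gᵢe^(−Eᵢ/kT) = 4·e^(−0) + 1·e^(−2.3483) + 2·e^(−2.6810) = 4.0000 + 0.095531 + 0.13699 = 4.2325.
F = −kT ln Z = −51.1 × ln(4.2325) = −51.1 × 1.4428 = -73.7 meV.

-73.7 meV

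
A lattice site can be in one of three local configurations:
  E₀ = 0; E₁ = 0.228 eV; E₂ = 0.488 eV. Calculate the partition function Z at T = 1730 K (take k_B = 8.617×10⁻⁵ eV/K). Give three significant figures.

Z = 1.25

k_BT = 8.617×10⁻⁵ × 1730 K = 0.14907 eV.
Eᵢ/kT = 0, 1.5295, 3.2736.
Z = Σ e^(−Eᵢ/kT) = e^(−0) + e^(−1.5295) + e^(−3.2736) = 1.0000 + 0.21664 + 0.037870 = 1.2545.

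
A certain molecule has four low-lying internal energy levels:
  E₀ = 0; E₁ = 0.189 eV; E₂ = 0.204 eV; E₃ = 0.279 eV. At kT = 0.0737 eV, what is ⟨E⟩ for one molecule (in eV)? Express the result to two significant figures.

Eᵢ/kT = 0, 2.564, 2.768, 3.786.
Z = Σ e^(−Eᵢ/kT) = e^(−0) + e^(−2.564) + e^(−2.768) + e^(−3.786) = 1.000 + 0.07700 + 0.06279 + 0.02269 = 1.162.
⟨E⟩ = Σ Eᵢ e^(−Eᵢ/kT) / Z = (0·1.000 + 0.189·0.07700 + 0.204·0.06279 + 0.279·0.02269) / 1.162 = 0.029 eV.

0.029 eV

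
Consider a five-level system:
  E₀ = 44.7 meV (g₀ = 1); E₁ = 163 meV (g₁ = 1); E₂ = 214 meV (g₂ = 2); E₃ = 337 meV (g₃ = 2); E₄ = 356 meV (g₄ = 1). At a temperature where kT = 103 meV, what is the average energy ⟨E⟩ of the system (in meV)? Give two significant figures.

130 meV

Eᵢ/kT = 0.4340, 1.583, 2.078, 3.272, 3.456.
Z = Σ gᵢe^(−Eᵢ/kT) = 1·e^(−0.4340) + 1·e^(−1.583) + 2·e^(−2.078) + 2·e^(−3.272) + 1·e^(−3.456) = 0.6479 + 0.2054 + 0.2504 + 0.07586 + 0.03156 = 1.211.
⟨E⟩ = Σ Eᵢ gᵢe^(−Eᵢ/kT) / Z = (44.7·0.6479 + 163·0.2054 + 214·0.2504 + 337·0.07586 + 356·0.03156) / 1.211 = 130 meV.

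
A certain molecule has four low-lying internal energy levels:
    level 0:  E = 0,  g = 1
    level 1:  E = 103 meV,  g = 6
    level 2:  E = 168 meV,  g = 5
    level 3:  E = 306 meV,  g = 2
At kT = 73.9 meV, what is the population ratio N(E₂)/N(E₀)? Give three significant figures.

0.515

n₂/n₀ = (g₂/g₀) exp[−(E₂−E₀)/kT] = (5/1) × exp(−(168 meV)/(73.9 meV)) = (5/1) × exp(-2.2733) = 0.515.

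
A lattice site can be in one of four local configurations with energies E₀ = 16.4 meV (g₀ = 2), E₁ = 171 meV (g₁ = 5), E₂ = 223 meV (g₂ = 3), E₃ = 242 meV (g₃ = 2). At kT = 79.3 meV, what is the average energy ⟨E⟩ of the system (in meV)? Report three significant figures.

Eᵢ/kT = 0.20681, 2.1564, 2.8121, 3.0517.
Z = Σ gᵢe^(−Eᵢ/kT) = 2·e^(−0.20681) + 5·e^(−2.1564) + 3·e^(−2.8121) + 2·e^(−3.0517) = 1.6263 + 0.57871 + 0.18024 + 0.094557 = 2.4798.
⟨E⟩ = Σ Eᵢ gᵢe^(−Eᵢ/kT) / Z = (16.4·1.6263 + 171·0.57871 + 223·0.18024 + 242·0.094557) / 2.4798 = 76.1 meV.

76.1 meV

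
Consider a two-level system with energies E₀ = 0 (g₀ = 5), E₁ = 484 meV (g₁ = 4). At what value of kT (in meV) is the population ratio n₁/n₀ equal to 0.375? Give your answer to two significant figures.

640 meV

n₁/n₀ = (g₁/g₀) exp[−(E₁−E₀)/kT] = 0.375.
⇒ (E₁−E₀)/kT = ln((4/5)/0.375) = ln(2.133) = 0.7575.
kT = 484 meV / 0.7575 = 640 meV.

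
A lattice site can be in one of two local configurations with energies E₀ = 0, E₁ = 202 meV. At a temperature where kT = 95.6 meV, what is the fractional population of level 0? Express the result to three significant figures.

0.892

Eᵢ/kT = 0, 2.1130.
Z = Σ e^(−Eᵢ/kT) = e^(−0) + e^(−2.1130) = 1.0000 + 0.12087 = 1.1209.
P₀ = e^(−E₀/kT) / Z = 1.0000/1.1209 = 0.892.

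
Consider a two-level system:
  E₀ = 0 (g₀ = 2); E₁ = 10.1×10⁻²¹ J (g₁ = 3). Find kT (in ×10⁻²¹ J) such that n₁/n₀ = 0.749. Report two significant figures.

n₁/n₀ = (g₁/g₀) exp[−(E₁−E₀)/kT] = 0.749.
⇒ (E₁−E₀)/kT = ln((3/2)/0.749) = ln(2.003) = 0.6946.
kT = 10.1 ×10⁻²¹ J / 0.6946 = 15 ×10⁻²¹ J.

15 ×10⁻²¹ J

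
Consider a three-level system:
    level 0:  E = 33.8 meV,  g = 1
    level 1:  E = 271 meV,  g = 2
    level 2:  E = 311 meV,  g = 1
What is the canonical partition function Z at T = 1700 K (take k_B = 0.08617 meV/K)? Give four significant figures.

k_BT = 0.08617 × 1700 K = 146.489 meV.
Eᵢ/kT = 0.230734, 1.84997, 2.12303.
Z = Σ gᵢe^(−Eᵢ/kT) = 1·e^(−0.230734) + 2·e^(−1.84997) + 1·e^(−2.12303) = 0.793951 + 0.314484 + 0.119668 = 1.22810.

Z = 1.228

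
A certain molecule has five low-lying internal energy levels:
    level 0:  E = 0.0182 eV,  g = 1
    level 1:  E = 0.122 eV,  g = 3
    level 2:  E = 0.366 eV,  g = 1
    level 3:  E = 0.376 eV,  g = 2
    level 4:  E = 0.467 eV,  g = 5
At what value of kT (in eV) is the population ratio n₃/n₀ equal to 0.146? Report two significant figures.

0.14 eV

n₃/n₀ = (g₃/g₀) exp[−(E₃−E₀)/kT] = 0.146.
⇒ (E₃−E₀)/kT = ln((2/1)/0.146) = ln(13.70) = 2.617.
kT = 0.3578 eV / 2.617 = 0.14 eV.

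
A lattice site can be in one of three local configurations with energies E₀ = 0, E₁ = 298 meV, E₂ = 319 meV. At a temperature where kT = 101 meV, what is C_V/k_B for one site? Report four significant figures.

Eᵢ/kT = 0, 2.95050, 3.15842.
Z = Σ e^(−Eᵢ/kT) = e^(−0) + e^(−2.95050) + e^(−3.15842) = 1.00000 + 0.0523135 + 0.0424928 = 1.09481.
⟨E⟩ = 26.6207 meV, ⟨E²⟩ = 8192.98 meV².
C_V/k_B = (⟨E²⟩ − ⟨E⟩²)/(kT)² = (8192.98 − 708.662)/10201.0 = 0.7337.

0.7337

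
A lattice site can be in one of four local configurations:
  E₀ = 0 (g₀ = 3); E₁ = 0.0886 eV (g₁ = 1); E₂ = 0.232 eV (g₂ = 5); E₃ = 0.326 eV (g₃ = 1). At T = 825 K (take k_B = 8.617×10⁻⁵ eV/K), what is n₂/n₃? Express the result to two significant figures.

k_BT = 8.617×10⁻⁵ × 825 K = 0.07109 eV.
n₂/n₃ = (g₂/g₃) exp[−(E₂−E₃)/kT] = (5/1) × exp(−(-0.094 eV)/(0.07109 eV)) = (5/1) × exp(1.322) = 19.

19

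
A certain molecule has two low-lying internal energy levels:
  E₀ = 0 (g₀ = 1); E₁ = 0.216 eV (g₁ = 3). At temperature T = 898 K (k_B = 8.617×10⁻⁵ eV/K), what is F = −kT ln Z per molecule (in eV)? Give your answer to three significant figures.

-0.0131 eV

k_BT = 8.617×10⁻⁵ × 898 K = 0.077381 eV.
Eᵢ/kT = 0, 2.7914.
Z = Σ gᵢe^(−Eᵢ/kT) = 1·e^(−0) + 3·e^(−2.7914) = 1.0000 + 0.18401 = 1.1840.
F = −kT ln Z = −0.077381 × ln(1.1840) = −0.077381 × 0.16890 = -0.0131 eV.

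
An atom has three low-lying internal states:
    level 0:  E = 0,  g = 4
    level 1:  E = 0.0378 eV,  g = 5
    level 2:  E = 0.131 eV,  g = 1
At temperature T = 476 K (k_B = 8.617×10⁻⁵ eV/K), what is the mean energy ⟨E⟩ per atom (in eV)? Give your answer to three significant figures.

0.0134 eV

k_BT = 8.617×10⁻⁵ × 476 K = 0.041017 eV.
Eᵢ/kT = 0, 0.92157, 3.1938.
Z = Σ gᵢe^(−Eᵢ/kT) = 4·e^(−0) + 5·e^(−0.92157) + 1·e^(−3.1938) = 4.0000 + 1.9895 + 0.041016 = 6.0305.
⟨E⟩ = Σ Eᵢ gᵢe^(−Eᵢ/kT) / Z = (0·4.0000 + 0.0378·1.9895 + 0.131·0.041016) / 6.0305 = 0.0134 eV.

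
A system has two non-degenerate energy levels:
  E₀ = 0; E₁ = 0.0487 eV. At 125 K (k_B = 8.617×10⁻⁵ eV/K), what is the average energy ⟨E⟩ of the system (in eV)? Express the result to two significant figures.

0.00052 eV

k_BT = 8.617×10⁻⁵ × 125 K = 0.01077 eV.
Eᵢ/kT = 0, 4.522.
Z = Σ e^(−Eᵢ/kT) = e^(−0) + e^(−4.522) = 1.000 + 0.01087 = 1.011.
⟨E⟩ = Σ Eᵢ e^(−Eᵢ/kT) / Z = (0·1.000 + 0.0487·0.01087) / 1.011 = 0.00052 eV.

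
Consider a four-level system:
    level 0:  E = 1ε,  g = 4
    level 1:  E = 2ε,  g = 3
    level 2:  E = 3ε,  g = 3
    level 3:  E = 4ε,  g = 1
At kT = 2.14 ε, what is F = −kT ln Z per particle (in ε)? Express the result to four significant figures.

-3.255 ε

Eᵢ/kT = 0.467290, 0.934579, 1.40187, 1.86916.
Z = Σ gᵢe^(−Eᵢ/kT) = 4·e^(−0.467290) + 3·e^(−0.934579) + 3·e^(−1.40187) + 1·e^(−1.86916) = 2.50679 + 1.17825 + 0.738409 + 0.154253 = 4.57770.
F = −kT ln Z = −2.14 × ln(4.57770) = −2.14 × 1.52120 = -3.255 ε.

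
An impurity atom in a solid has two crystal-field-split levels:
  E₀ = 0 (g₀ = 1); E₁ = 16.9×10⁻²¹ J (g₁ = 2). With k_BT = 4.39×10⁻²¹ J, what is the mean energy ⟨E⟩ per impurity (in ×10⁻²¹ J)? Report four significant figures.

Eᵢ/kT = 0, 3.84966.
Z = Σ gᵢe^(−Eᵢ/kT) = 1·e^(−0) + 2·e^(−3.84966) = 1.00000 + 0.0425739 = 1.04257.
⟨E⟩ = Σ Eᵢ gᵢe^(−Eᵢ/kT) / Z = (0·1.00000 + 16.9·0.0425739) / 1.04257 = 0.6901 ×10⁻²¹ J.

0.6901 ×10⁻²¹ J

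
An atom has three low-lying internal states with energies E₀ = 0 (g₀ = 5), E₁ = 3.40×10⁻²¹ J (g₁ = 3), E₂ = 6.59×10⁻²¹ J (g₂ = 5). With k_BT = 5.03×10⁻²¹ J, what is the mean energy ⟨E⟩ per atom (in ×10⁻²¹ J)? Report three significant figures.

1.79 ×10⁻²¹ J

Eᵢ/kT = 0, 0.67594, 1.3101.
Z = Σ gᵢe^(−Eᵢ/kT) = 5·e^(−0) + 3·e^(−0.67594) + 5·e^(−1.3101) = 5.0000 + 1.5260 + 1.3490 = 7.8750.
⟨E⟩ = Σ Eᵢ gᵢe^(−Eᵢ/kT) / Z = (0·5.0000 + 3.40·1.5260 + 6.59·1.3490) / 7.8750 = 1.79 ×10⁻²¹ J.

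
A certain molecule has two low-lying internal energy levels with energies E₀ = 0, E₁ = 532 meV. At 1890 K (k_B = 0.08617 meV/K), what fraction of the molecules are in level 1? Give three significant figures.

k_BT = 0.08617 × 1890 K = 162.86 meV.
Eᵢ/kT = 0, 3.2666.
Z = Σ e^(−Eᵢ/kT) = e^(−0) + e^(−3.2666) = 1.0000 + 0.038136 = 1.0381.
P₁ = e^(−E₁/kT) / Z = 0.038136/1.0381 = 0.0367.

0.0367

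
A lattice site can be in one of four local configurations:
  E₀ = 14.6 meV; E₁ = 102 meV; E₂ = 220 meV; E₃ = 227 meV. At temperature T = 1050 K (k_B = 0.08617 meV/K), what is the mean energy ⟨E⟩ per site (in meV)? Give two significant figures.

62 meV

k_BT = 0.08617 × 1050 K = 90.48 meV.
Eᵢ/kT = 0.1614, 1.127, 2.431, 2.509.
Z = Σ e^(−Eᵢ/kT) = e^(−0.1614) + e^(−1.127) + e^(−2.431) + e^(−2.509) = 0.8510 + 0.3240 + 0.08795 + 0.08135 = 1.344.
⟨E⟩ = Σ Eᵢ e^(−Eᵢ/kT) / Z = (14.6·0.8510 + 102·0.3240 + 220·0.08795 + 227·0.08135) / 1.344 = 62 meV.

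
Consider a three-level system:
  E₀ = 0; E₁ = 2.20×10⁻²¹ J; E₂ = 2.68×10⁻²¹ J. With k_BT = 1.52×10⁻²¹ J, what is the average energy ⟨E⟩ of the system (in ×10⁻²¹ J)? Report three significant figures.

Eᵢ/kT = 0, 1.4474, 1.7632.
Z = Σ e^(−Eᵢ/kT) = e^(−0) + e^(−1.4474) + e^(−1.7632) = 1.0000 + 0.23518 + 0.17150 = 1.4067.
⟨E⟩ = Σ Eᵢ e^(−Eᵢ/kT) / Z = (0·1.0000 + 2.20·0.23518 + 2.68·0.17150) / 1.4067 = 0.695 ×10⁻²¹ J.

0.695 ×10⁻²¹ J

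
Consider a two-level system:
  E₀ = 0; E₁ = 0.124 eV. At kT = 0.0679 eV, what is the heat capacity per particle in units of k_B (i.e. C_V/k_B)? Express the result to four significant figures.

Eᵢ/kT = 0, 1.82622.
Z = Σ e^(−Eᵢ/kT) = e^(−0) + e^(−1.82622) = 1.00000 + 0.161021 = 1.16102.
⟨E⟩ = 0.0171975 eV, ⟨E²⟩ = 0.00213249 eV².
C_V/k_B = (⟨E²⟩ − ⟨E⟩²)/(kT)² = (0.00213249 − 0.000295754)/0.00461041 = 0.3984.

0.3984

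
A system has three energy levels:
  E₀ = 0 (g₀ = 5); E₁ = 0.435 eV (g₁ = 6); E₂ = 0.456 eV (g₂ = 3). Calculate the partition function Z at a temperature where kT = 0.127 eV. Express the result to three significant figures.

Eᵢ/kT = 0, 3.4252, 3.5906.
Z = Σ gᵢe^(−Eᵢ/kT) = 5·e^(−0) + 6·e^(−3.4252) + 3·e^(−3.5906) = 5.0000 + 0.19526 + 0.082745 = 5.2780.

Z = 5.28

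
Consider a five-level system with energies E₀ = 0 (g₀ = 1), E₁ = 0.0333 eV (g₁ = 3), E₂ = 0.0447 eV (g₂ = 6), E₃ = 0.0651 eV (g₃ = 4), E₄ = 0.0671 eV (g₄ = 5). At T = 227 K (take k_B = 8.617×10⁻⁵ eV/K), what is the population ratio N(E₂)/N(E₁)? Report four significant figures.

k_BT = 8.617×10⁻⁵ × 227 K = 0.0195606 eV.
n₂/n₁ = (g₂/g₁) exp[−(E₂−E₁)/kT] = (6/3) × exp(−(0.0114 eV)/(0.0195606 eV)) = (6/3) × exp(-0.582804) = 1.117.

1.117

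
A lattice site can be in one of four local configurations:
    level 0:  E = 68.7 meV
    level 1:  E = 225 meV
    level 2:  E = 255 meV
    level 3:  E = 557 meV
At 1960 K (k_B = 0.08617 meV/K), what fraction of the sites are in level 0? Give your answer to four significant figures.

k_BT = 0.08617 × 1960 K = 168.893 meV.
Eᵢ/kT = 0.406766, 1.33220, 1.50983, 3.29795.
Z = Σ e^(−Eᵢ/kT) = e^(−0.406766) + e^(−1.33220) + e^(−1.50983) + e^(−3.29795) = 0.665800 + 0.263896 + 0.220948 + 0.0369589 = 1.18760.
P₀ = e^(−E₀/kT) / Z = 0.665800/1.18760 = 0.5606.

0.5606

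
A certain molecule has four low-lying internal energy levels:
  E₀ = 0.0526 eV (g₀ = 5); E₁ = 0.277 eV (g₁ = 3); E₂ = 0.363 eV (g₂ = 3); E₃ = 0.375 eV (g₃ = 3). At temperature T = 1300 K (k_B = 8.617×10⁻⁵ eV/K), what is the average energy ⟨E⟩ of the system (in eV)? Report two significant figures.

k_BT = 8.617×10⁻⁵ × 1300 K = 0.1120 eV.
Eᵢ/kT = 0.4696, 2.473, 3.241, 3.348.
Z = Σ gᵢe^(−Eᵢ/kT) = 5·e^(−0.4696) + 3·e^(−2.473) + 3·e^(−3.241) + 3·e^(−3.348) = 3.126 + 0.2530 + 0.1174 + 0.1055 = 3.602.
⟨E⟩ = Σ Eᵢ gᵢe^(−Eᵢ/kT) / Z = (0.0526·3.126 + 0.277·0.2530 + 0.363·0.1174 + 0.375·0.1055) / 3.602 = 0.088 eV.

0.088 eV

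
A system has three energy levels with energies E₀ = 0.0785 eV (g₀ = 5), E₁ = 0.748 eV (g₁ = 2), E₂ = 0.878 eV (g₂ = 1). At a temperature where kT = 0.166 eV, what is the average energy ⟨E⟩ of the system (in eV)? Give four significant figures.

0.08449 eV

Eᵢ/kT = 0.472892, 4.50602, 5.28916.
Z = Σ gᵢe^(−Eᵢ/kT) = 5·e^(−0.472892) + 2·e^(−4.50602) + 1·e^(−5.28916) = 3.11599 + 0.0220846 + 0.00504600 = 3.14312.
⟨E⟩ = Σ Eᵢ gᵢe^(−Eᵢ/kT) / Z = (0.0785·3.11599 + 0.748·0.0220846 + 0.878·0.00504600) / 3.14312 = 0.08449 eV.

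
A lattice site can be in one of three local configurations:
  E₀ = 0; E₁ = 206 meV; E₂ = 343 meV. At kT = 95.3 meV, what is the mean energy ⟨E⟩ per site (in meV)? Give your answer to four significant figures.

28.97 meV

Eᵢ/kT = 0, 2.16159, 3.59916.
Z = Σ e^(−Eᵢ/kT) = e^(−0) + e^(−2.16159) + e^(−3.59916) = 1.00000 + 0.115142 + 0.0273467 = 1.14249.
⟨E⟩ = Σ Eᵢ e^(−Eᵢ/kT) / Z = (0·1.00000 + 206·0.115142 + 343·0.0273467) / 1.14249 = 28.97 meV.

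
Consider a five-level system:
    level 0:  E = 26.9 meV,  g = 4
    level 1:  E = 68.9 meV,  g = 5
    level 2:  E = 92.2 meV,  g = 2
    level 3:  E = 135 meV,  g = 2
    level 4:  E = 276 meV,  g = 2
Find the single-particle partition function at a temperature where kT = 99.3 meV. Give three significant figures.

Z = 6.98

Eᵢ/kT = 0.27090, 0.69386, 0.92850, 1.3595, 2.7795.
Z = Σ gᵢe^(−Eᵢ/kT) = 4·e^(−0.27090) + 5·e^(−0.69386) + 2·e^(−0.92850) + 2·e^(−1.3595) + 2·e^(−2.7795) = 3.0508 + 2.4982 + 0.79029 + 0.51358 + 0.12414 = 6.9770.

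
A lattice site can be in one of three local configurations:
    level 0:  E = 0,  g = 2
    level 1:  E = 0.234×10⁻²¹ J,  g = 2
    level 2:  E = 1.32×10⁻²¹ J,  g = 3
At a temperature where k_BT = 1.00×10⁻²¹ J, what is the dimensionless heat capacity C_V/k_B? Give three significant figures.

0.232

Eᵢ/kT = 0, 0.23400, 1.3200.
Z = Σ gᵢe^(−Eᵢ/kT) = 2·e^(−0) + 2·e^(−0.23400) + 3·e^(−1.3200) = 2.0000 + 1.5827 + 0.80141 = 4.3841.
⟨E⟩ = 0.32577, ⟨E²⟩ = 0.33828.
C_V/k_B = (⟨E²⟩ − ⟨E⟩²)/(kT)² = (0.33828 − 0.10613)/1.0000 = 0.232.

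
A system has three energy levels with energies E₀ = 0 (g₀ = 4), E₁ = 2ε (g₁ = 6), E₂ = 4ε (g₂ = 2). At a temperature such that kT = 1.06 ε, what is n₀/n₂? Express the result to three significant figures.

87.1

n₀/n₂ = (g₀/g₂) exp[−(E₀−E₂)/kT] = (4/2) × exp(−(-4ε)/(1.06ε)) = (4/2) × exp(3.7736) = 87.1.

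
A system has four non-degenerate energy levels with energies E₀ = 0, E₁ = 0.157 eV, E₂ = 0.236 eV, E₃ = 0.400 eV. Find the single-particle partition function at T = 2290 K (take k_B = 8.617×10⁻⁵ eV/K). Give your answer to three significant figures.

Z = 1.89

k_BT = 8.617×10⁻⁵ × 2290 K = 0.19733 eV.
Eᵢ/kT = 0, 0.79562, 1.1960, 2.0271.
Z = Σ e^(−Eᵢ/kT) = e^(−0) + e^(−0.79562) + e^(−1.1960) + e^(−2.0271) = 1.0000 + 0.45130 + 0.30240 + 0.13172 = 1.8854.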